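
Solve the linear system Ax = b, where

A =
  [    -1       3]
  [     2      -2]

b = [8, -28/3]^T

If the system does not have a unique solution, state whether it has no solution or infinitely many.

x_1 = -3, x_2 = 5/3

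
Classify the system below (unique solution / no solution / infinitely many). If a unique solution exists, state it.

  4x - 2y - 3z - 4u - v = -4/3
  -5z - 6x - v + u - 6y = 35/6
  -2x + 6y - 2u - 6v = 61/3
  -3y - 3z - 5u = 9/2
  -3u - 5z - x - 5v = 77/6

x = -5/3, y = 0, z = 1, u = -3/2, v = -7/3

Row-reduce the augmented matrix:
R1 ← R1 / (4).
R2 ← R2 + 6·R1.
R3 ← R3 + 2·R1.
R5 ← R5 + 1·R1.
R2 ← R2 / (-9).
R1 ← R1 + 1/2·R2.
R3 ← R3 − 5·R2.
R4 ← R4 + 3·R2.
R5 ← R5 + 1/2·R2.
R3 ← R3 / (-61/9).
R1 ← R1 + 2/9·R3.
R2 ← R2 − 19/18·R3.
R4 ← R4 − 1/6·R3.
R5 ← R5 + 47/9·R3.
R4 ← R4 / (-7/2).
R1 ← R1 + 1/2·R4.
R2 ← R2 + 1/2·R4.
R3 ← R3 − 1·R4.
R5 ← R5 − 3/2·R4.
R5 ← R5 / (530/427).
R1 ← R1 − 24/427·R5.
R2 ← R2 + 445/427·R5.
R3 ← R3 − 575/427·R5.
R4 ← R4 + 78/427·R5.
Reading off the reduced rows gives x = -5/3, y = 0, z = 1, u = -3/2, v = -7/3.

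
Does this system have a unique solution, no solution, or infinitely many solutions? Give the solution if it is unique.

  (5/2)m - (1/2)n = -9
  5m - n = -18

Row-reduce:
R1 ← R1 / (5/2).
R2 ← R2 − 5·R1.
Rank is 1 with 2 unknowns, leaving n free.

infinitely many solutions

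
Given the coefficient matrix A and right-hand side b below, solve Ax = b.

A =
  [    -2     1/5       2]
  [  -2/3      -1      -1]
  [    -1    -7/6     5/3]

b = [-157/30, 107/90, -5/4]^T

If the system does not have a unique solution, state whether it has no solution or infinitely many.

x_1 = 5/3, x_2 = -3/2, x_3 = -4/5

Row-reduce the augmented matrix:
R1 ← R1 / (-2).
R2 ← R2 + 2/3·R1.
R3 ← R3 + 1·R1.
R2 ← R2 / (-16/15).
R1 ← R1 + 1/10·R2.
R3 ← R3 + 19/15·R2.
R3 ← R3 / (127/48).
R1 ← R1 + 27/32·R3.
R2 ← R2 − 25/16·R3.
Reading off the reduced rows gives x_1 = 5/3, x_2 = -3/2, x_3 = -4/5.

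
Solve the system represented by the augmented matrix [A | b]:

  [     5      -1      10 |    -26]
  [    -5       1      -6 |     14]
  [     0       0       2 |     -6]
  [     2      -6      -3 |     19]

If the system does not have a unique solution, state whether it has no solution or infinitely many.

x_1 = 1/2, x_2 = -3/2, x_3 = -3

Row-reduce the augmented matrix:
R1 ← R1 / (5).
R2 ← R2 + 5·R1.
R4 ← R4 − 2·R1.
Swap R2 and R4.
R2 ← R2 / (-28/5).
R1 ← R1 + 1/5·R2.
R3 ← R3 / (2).
R1 ← R1 − 9/4·R3.
R2 ← R2 − 5/4·R3.
R4 ← R4 − 4·R3.
R4 reduces to 0 = 0, so the extra equation is consistent.
Reading off the reduced rows gives x_1 = 1/2, x_2 = -3/2, x_3 = -3.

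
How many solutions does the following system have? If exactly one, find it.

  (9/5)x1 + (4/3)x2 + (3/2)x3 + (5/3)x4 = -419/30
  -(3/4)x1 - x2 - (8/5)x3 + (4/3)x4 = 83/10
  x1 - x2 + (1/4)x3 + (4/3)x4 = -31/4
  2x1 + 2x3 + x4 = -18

x1 = -6, x2 = 1, x3 = -3, x4 = 0

Row-reduce the augmented matrix:
R1 ← R1 / (9/5).
R2 ← R2 + 3/4·R1.
R3 ← R3 − 1·R1.
R4 ← R4 − 2·R1.
R2 ← R2 / (-4/9).
R1 ← R1 − 20/27·R2.
R3 ← R3 + 47/27·R2.
R4 ← R4 + 40/27·R2.
R3 ← R3 / (1553/480).
R1 ← R1 + 19/24·R3.
R2 ← R2 − 351/160·R3.
R4 ← R4 − 43/12·R3.
R4 ← R4 / (3419/4659).
R1 ← R1 − 11470/4659·R4.
R2 ← R2 − 1697/3106·R4.
R3 ← R3 + 10850/4659·R4.
Reading off the reduced rows gives x1 = -6, x2 = 1, x3 = -3, x4 = 0.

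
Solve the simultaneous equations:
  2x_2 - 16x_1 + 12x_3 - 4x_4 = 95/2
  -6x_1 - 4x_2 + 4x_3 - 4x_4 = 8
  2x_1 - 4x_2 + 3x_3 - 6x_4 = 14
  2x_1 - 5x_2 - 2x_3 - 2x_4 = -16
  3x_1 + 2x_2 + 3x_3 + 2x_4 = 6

Row-reduce:
R1 ← R1 / (-16).
R2 ← R2 + 6·R1.
R3 ← R3 − 2·R1.
R4 ← R4 − 2·R1.
R5 ← R5 − 3·R1.
R2 ← R2 / (-19/4).
R1 ← R1 + 1/8·R2.
R3 ← R3 + 15/4·R2.
R4 ← R4 + 19/4·R2.
R5 ← R5 − 19/8·R2.
R3 ← R3 / (93/19).
R1 ← R1 + 14/19·R3.
R2 ← R2 − 2/19·R3.
R5 ← R5 − 5·R3.
Swap R4 and R5.
R4 ← R4 / (430/93).
R1 ← R1 + 34/93·R4.
R2 ← R2 − 58/93·R4.
R3 ← R3 + 86/93·R4.
Row 5 reduces to 0 = -1/4, a contradiction. The system is inconsistent.

no solution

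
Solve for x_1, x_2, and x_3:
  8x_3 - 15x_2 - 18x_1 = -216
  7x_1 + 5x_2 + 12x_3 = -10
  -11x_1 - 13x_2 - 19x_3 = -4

x_1 = 6, x_2 = 4, x_3 = -6

Row-reduce the augmented matrix:
R1 ← R1 / (-18).
R2 ← R2 − 7·R1.
R3 ← R3 + 11·R1.
R2 ← R2 / (-5/6).
R1 ← R1 − 5/6·R2.
R3 ← R3 + 23/6·R2.
R3 ← R3 / (-467/5).
R1 ← R1 − 44/3·R3.
R2 ← R2 + 272/15·R3.
Reading off the reduced rows gives x_1 = 6, x_2 = 4, x_3 = -6.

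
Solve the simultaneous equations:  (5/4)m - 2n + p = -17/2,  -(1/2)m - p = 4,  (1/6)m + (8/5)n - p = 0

Row-reduce the augmented matrix:
R1 ← R1 / (5/4).
R2 ← R2 + 1/2·R1.
R3 ← R3 − 1/6·R1.
R2 ← R2 / (-4/5).
R1 ← R1 + 8/5·R2.
R3 ← R3 − 28/15·R2.
R3 ← R3 / (-38/15).
R1 ← R1 − 2·R3.
R2 ← R2 − 3/4·R3.
Reading off the reduced rows gives m = -6, n = 0, p = -1.

m = -6, n = 0, p = -1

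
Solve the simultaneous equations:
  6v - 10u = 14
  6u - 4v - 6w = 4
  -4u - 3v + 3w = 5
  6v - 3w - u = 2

Row-reduce the augmented matrix:
R1 ← R1 / (-10).
R2 ← R2 − 6·R1.
R3 ← R3 + 4·R1.
R4 ← R4 + 1·R1.
R2 ← R2 / (-2/5).
R1 ← R1 + 3/5·R2.
R3 ← R3 + 27/5·R2.
R4 ← R4 − 27/5·R2.
R3 ← R3 / (84).
R1 ← R1 − 9·R3.
R2 ← R2 − 15·R3.
R4 ← R4 + 84·R3.
R4 reduces to 0 = 0, so the extra equation is consistent.
Reading off the reduced rows gives u = -2, v = -1, w = -2.

u = -2, v = -1, w = -2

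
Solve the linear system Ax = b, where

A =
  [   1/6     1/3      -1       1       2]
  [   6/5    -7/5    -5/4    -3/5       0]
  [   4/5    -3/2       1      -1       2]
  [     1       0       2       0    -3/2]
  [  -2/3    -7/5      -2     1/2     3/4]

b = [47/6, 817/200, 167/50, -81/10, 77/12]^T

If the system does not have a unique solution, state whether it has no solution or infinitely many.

Row-reduce the augmented matrix:
R1 ← R1 / (1/6).
R2 ← R2 − 6/5·R1.
R3 ← R3 − 4/5·R1.
R4 ← R4 − 1·R1.
R5 ← R5 + 2/3·R1.
R2 ← R2 / (-19/5).
R1 ← R1 − 2·R2.
R3 ← R3 + 31/10·R2.
R4 ← R4 + 2·R2.
R5 ← R5 + 1/15·R2.
R3 ← R3 / (719/760).
R1 ← R1 + 109/38·R3.
R2 ← R2 + 119/76·R3.
R4 ← R4 − 185/38·R3.
R5 ← R5 + 6959/1140·R3.
R4 ← R4 / (-3446/719).
R1 ← R1 − 2590/719·R4.
R2 ← R2 − 2146/719·R4.
R3 ← R3 − 428/719·R4.
R5 ← R5 − 178397/21570·R4.
R5 ← R5 / (-155535/13784).
R1 ← R1 + 12045/3446·R5.
R2 ← R2 + 21795/3446·R5.
R3 ← R3 − 1719/1723·R5.
R4 ← R4 − 39205/6892·R5.
Reading off the reduced rows gives x_1 = 4/5, x_2 = 0, x_3 = -5/2, x_4 = 0, x_5 = 13/5.

x_1 = 4/5, x_2 = 0, x_3 = -5/2, x_4 = 0, x_5 = 13/5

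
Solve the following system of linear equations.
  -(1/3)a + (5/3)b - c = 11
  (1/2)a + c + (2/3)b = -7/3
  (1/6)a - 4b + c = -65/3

no solution

Row-reduce:
R1 ← R1 / (-1/3).
R2 ← R2 − 1/2·R1.
R3 ← R3 − 1/6·R1.
R2 ← R2 / (19/6).
R1 ← R1 + 5·R2.
R3 ← R3 + 19/6·R2.
Row 3 reduces to 0 = -2, a contradiction. The system is inconsistent.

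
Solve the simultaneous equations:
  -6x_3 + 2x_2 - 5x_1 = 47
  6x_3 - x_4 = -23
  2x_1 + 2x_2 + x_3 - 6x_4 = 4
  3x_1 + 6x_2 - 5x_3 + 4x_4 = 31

Row-reduce the augmented matrix:
R1 ← R1 / (-5).
R3 ← R3 − 2·R1.
R4 ← R4 − 3·R1.
Swap R2 and R3.
R2 ← R2 / (14/5).
R1 ← R1 + 2/5·R2.
R4 ← R4 − 36/5·R2.
R3 ← R3 / (6).
R1 ← R1 − 1·R3.
R2 ← R2 + 1/2·R3.
R4 ← R4 + 5·R3.
R4 ← R4 / (781/42).
R1 ← R1 + 29/42·R4.
R2 ← R2 + 187/84·R4.
R3 ← R3 + 1/6·R4.
Reading off the reduced rows gives x_1 = -3, x_2 = 4, x_3 = -4, x_4 = -1.

x_1 = -3, x_2 = 4, x_3 = -4, x_4 = -1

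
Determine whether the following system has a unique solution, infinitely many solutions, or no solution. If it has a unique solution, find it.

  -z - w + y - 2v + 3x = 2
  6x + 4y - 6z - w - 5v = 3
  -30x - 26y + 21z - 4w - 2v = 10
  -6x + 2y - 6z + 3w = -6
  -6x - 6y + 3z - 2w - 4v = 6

no solution

Row-reduce:
R1 ← R1 / (3).
R2 ← R2 − 6·R1.
R3 ← R3 + 30·R1.
R4 ← R4 + 6·R1.
R5 ← R5 + 6·R1.
R2 ← R2 / (2).
R1 ← R1 − 1/3·R2.
R3 ← R3 + 16·R2.
R4 ← R4 − 4·R2.
R5 ← R5 + 4·R2.
R3 ← R3 / (-21).
R1 ← R1 − 1/3·R3.
R2 ← R2 + 2·R3.
R5 ← R5 + 7·R3.
R4 ← R4 / (-1).
R1 ← R1 + 25/42·R4.
R2 ← R2 − 15/14·R4.
R3 ← R3 − 2/7·R4.
Row 5 reduces to 0 = 2/3, a contradiction. The system is inconsistent.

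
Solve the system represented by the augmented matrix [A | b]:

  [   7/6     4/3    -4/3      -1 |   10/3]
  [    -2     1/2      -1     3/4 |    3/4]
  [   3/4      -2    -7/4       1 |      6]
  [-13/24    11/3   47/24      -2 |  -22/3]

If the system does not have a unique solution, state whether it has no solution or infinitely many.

Row-reduce:
R1 ← R1 / (7/6).
R2 ← R2 + 2·R1.
R3 ← R3 − 3/4·R1.
R4 ← R4 + 13/24·R1.
R2 ← R2 / (39/14).
R1 ← R1 − 8/7·R2.
R3 ← R3 + 20/7·R2.
R4 ← R4 − 30/7·R2.
R3 ← R3 / (-665/156).
R1 ← R1 − 8/39·R3.
R2 ← R2 + 46/39·R3.
R4 ← R4 − 665/104·R3.
Rank is 3 with 4 unknowns, leaving x_4 free.

infinitely many solutions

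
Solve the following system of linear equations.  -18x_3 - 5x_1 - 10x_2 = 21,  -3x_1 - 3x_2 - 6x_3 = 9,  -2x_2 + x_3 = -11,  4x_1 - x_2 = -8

no solution

Row-reduce:
R1 ← R1 / (-5).
R2 ← R2 + 3·R1.
R4 ← R4 − 4·R1.
R2 ← R2 / (3).
R1 ← R1 − 2·R2.
R3 ← R3 + 2·R2.
R4 ← R4 + 9·R2.
R3 ← R3 / (21/5).
R1 ← R1 − 2/5·R3.
R2 ← R2 − 8/5·R3.
Row 4 reduces to 0 = -2, a contradiction. The system is inconsistent.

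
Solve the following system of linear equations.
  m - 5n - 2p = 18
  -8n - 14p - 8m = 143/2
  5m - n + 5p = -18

no solution

Row-reduce:
R2 ← R2 + 8·R1.
R3 ← R3 − 5·R1.
R2 ← R2 / (-48).
R1 ← R1 + 5·R2.
R3 ← R3 − 24·R2.
Row 3 reduces to 0 = -1/4, a contradiction. The system is inconsistent.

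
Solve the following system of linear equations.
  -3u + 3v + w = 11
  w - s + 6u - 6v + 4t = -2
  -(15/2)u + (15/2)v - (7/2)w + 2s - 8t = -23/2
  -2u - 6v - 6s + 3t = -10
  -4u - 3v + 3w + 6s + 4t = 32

Row-reduce:
R1 ← R1 / (-3).
R2 ← R2 − 6·R1.
R3 ← R3 + 15/2·R1.
R4 ← R4 + 2·R1.
R5 ← R5 + 4·R1.
Swap R2 and R4.
R2 ← R2 / (-8).
R1 ← R1 + 1·R2.
R5 ← R5 + 7·R2.
R3 ← R3 / (-6).
R1 ← R1 + 1/4·R3.
R2 ← R2 − 1/12·R3.
R4 ← R4 − 3·R3.
R5 ← R5 − 9/4·R3.
Swap R4 and R5.
R4 ← R4 / (12).
R1 ← R1 − 2/3·R4.
R2 ← R2 − 7/9·R4.
R3 ← R3 + 1/3·R4.
Row 5 reduces to 0 = 1/2, a contradiction. The system is inconsistent.

no solution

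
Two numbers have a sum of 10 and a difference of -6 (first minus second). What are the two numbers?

first number: 2, second number: 8

Let x = first number, y = second number.
  x + y = 10
  x - y = -6
Row-reduce the augmented matrix:
R2 ← R2 − 1·R1.
R2 ← R2 / (-2).
R1 ← R1 − 1·R2.
Reading off the reduced rows gives x = 2, y = 8.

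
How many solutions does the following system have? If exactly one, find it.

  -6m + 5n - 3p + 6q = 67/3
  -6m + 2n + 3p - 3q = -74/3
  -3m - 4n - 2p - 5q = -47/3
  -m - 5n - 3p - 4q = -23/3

Row-reduce the augmented matrix:
R1 ← R1 / (-6).
R2 ← R2 + 6·R1.
R3 ← R3 + 3·R1.
R4 ← R4 + 1·R1.
R2 ← R2 / (-3).
R1 ← R1 + 5/6·R2.
R3 ← R3 + 13/2·R2.
R4 ← R4 + 35/6·R2.
R3 ← R3 / (-27/2).
R1 ← R1 + 7/6·R3.
R2 ← R2 + 2·R3.
R4 ← R4 + 85/6·R3.
R4 ← R4 / (35/81).
R1 ← R1 − 41/81·R4.
R2 ← R2 − 35/27·R4.
R3 ← R3 + 23/27·R4.
Reading off the reduced rows gives m = 4/3, n = 2/3, p = -3, q = 3.

m = 4/3, n = 2/3, p = -3, q = 3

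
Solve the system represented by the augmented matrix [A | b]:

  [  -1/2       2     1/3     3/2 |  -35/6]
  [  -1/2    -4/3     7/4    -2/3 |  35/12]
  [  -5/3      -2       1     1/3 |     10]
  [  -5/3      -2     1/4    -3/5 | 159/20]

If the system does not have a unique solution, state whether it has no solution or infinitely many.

Row-reduce the augmented matrix:
R1 ← R1 / (-1/2).
R2 ← R2 + 1/2·R1.
R3 ← R3 + 5/3·R1.
R4 ← R4 + 5/3·R1.
R2 ← R2 / (-10/3).
R1 ← R1 + 4·R2.
R3 ← R3 + 26/3·R2.
R4 ← R4 + 26/3·R2.
R3 ← R3 / (-683/180).
R1 ← R1 + 71/30·R3.
R2 ← R2 + 17/40·R3.
R4 ← R4 + 409/90·R3.
R4 ← R4 / (-23039/20490).
R1 ← R1 + 685/683·R4.
R2 ← R2 − 370/683·R4.
R3 ← R3 + 174/683·R4.
Reading off the reduced rows gives x_1 = 0, x_2 = -5, x_3 = -1, x_4 = 3.

x_1 = 0, x_2 = -5, x_3 = -1, x_4 = 3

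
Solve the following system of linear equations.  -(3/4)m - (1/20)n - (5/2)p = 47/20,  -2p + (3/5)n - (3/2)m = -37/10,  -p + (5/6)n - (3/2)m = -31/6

Row-reduce:
R1 ← R1 / (-3/4).
R2 ← R2 + 3/2·R1.
R3 ← R3 + 3/2·R1.
R2 ← R2 / (7/10).
R1 ← R1 − 1/15·R2.
R3 ← R3 − 14/15·R2.
Row 3 reduces to 0 = 4/3, a contradiction. The system is inconsistent.

no solution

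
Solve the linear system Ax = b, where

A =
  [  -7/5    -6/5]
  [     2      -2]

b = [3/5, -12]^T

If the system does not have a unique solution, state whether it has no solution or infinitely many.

x_1 = -3, x_2 = 3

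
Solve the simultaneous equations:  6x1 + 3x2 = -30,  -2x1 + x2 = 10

x1 = -5, x2 = 0

From equation 2: x2 = 10 + 2·x1.
Substitute into equation 1 and solve: x1 = -5.
Then x2 = 0.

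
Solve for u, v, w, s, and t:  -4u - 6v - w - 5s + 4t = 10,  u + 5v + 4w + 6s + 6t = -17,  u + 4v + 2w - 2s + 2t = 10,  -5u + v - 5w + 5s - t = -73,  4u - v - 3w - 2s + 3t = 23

Row-reduce the augmented matrix:
R1 ← R1 / (-4).
R2 ← R2 − 1·R1.
R3 ← R3 − 1·R1.
R4 ← R4 + 5·R1.
R5 ← R5 − 4·R1.
R2 ← R2 / (7/2).
R1 ← R1 − 3/2·R2.
R3 ← R3 − 5/2·R2.
R4 ← R4 − 17/2·R2.
R5 ← R5 + 7·R2.
R3 ← R3 / (-13/14).
R1 ← R1 + 19/14·R3.
R2 ← R2 − 15/14·R3.
R4 ← R4 + 90/7·R3.
R5 ← R5 − 7/2·R3.
R4 ← R4 / (1192/13).
R1 ← R1 − 116/13·R4.
R2 ← R2 + 82/13·R4.
R3 ← R3 − 93/13·R4.
R5 ← R5 + 293/13·R4.
R5 ← R5 / (17421/1192).
R1 ← R1 + 457/298·R5.
R2 ← R2 − 9/596·R5.
R3 ← R3 − 2131/1192·R5.
R4 ← R4 − 61/1192·R5.
Reading off the reduced rows gives u = 6, v = -3, w = 4, s = -4, t = 0.

u = 6, v = -3, w = 4, s = -4, t = 0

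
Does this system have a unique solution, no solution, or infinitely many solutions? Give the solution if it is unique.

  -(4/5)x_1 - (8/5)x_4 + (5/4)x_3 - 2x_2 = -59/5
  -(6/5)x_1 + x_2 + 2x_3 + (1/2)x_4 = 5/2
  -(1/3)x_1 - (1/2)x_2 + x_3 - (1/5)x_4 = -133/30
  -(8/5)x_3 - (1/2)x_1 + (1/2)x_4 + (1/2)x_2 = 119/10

Row-reduce the augmented matrix:
R1 ← R1 / (-4/5).
R2 ← R2 + 6/5·R1.
R3 ← R3 + 1/3·R1.
R4 ← R4 + 1/2·R1.
R2 ← R2 / (4).
R1 ← R1 − 5/2·R2.
R3 ← R3 − 1/3·R2.
R4 ← R4 − 7/4·R2.
R3 ← R3 / (15/32).
R1 ← R1 + 105/64·R3.
R2 ← R2 − 1/32·R3.
R4 ← R4 + 1559/640·R3.
R4 ← R4 / (2801/2000).
R1 ← R1 − 39/40·R4.
R2 ← R2 − 71/100·R4.
R3 ← R3 − 12/25·R4.
Reading off the reduced rows gives x_1 = -5, x_2 = 3, x_3 = -4, x_4 = 3.

x_1 = -5, x_2 = 3, x_3 = -4, x_4 = 3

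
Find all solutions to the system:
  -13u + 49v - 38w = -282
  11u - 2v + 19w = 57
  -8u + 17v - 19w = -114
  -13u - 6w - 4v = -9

Row-reduce:
R1 ← R1 / (-13).
R2 ← R2 − 11·R1.
R3 ← R3 + 8·R1.
R4 ← R4 + 13·R1.
R2 ← R2 / (513/13).
R1 ← R1 + 49/13·R2.
R3 ← R3 + 171/13·R2.
R4 ← R4 + 53·R2.
Swap R3 and R4.
R3 ← R3 / (43/3).
R1 ← R1 − 5/3·R3.
R2 ← R2 + 1/3·R3.
Row 4 reduces to 0 = -1, a contradiction. The system is inconsistent.

no solution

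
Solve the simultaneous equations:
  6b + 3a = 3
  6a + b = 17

From equation 2: b = 17 − 6·a.
Substitute into equation 1 and solve: a = 3.
Then b = -1.

a = 3, b = -1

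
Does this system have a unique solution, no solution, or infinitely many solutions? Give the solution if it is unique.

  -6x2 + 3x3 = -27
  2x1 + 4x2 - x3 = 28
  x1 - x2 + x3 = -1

Row-reduce:
Swap R1 and R2.
R1 ← R1 / (2).
R3 ← R3 − 1·R1.
R2 ← R2 / (-6).
R1 ← R1 − 2·R2.
R3 ← R3 + 3·R2.
Row 3 reduces to 0 = -3/2, a contradiction. The system is inconsistent.

no solution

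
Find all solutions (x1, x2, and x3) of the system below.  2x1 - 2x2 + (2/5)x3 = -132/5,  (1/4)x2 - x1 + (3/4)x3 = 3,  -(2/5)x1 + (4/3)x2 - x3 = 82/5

x1 = -6, x2 = 6, x3 = -6

Row-reduce the augmented matrix:
R1 ← R1 / (2).
R2 ← R2 + 1·R1.
R3 ← R3 + 2/5·R1.
R2 ← R2 / (-3/4).
R1 ← R1 + 1·R2.
R3 ← R3 − 14/15·R2.
R3 ← R3 / (59/225).
R1 ← R1 + 16/15·R3.
R2 ← R2 + 19/15·R3.
Reading off the reduced rows gives x1 = -6, x2 = 6, x3 = -6.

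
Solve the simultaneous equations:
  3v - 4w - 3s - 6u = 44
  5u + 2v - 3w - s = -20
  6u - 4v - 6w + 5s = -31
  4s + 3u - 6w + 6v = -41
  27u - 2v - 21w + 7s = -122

u = -5, v = -3, w = -2, s = -5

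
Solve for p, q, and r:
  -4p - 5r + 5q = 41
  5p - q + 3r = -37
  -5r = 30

p = -4, q = -1, r = -6

Row-reduce the augmented matrix:
R1 ← R1 / (-4).
R2 ← R2 − 5·R1.
R2 ← R2 / (21/4).
R1 ← R1 + 5/4·R2.
R3 ← R3 / (-5).
R1 ← R1 − 10/21·R3.
R2 ← R2 + 13/21·R3.
Reading off the reduced rows gives p = -4, q = -1, r = -6.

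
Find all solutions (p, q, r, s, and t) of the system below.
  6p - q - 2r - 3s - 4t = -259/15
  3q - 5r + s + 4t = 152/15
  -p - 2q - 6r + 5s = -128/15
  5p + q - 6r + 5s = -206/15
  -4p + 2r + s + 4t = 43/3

p = -5/3, q = 8/5, r = 1/3, s = -1, t = 2

Row-reduce the augmented matrix:
R1 ← R1 / (6).
R3 ← R3 + 1·R1.
R4 ← R4 − 5·R1.
R5 ← R5 + 4·R1.
R2 ← R2 / (3).
R1 ← R1 + 1/6·R2.
R3 ← R3 + 13/6·R2.
R4 ← R4 − 11/6·R2.
R5 ← R5 + 2/3·R2.
R3 ← R3 / (-179/18).
R1 ← R1 + 11/18·R3.
R2 ← R2 + 5/3·R3.
R4 ← R4 + 23/18·R3.
R5 ← R5 + 4/9·R3.
R4 ← R4 / (1113/179).
R1 ← R1 + 137/179·R4.
R2 ← R2 + 97/179·R4.
R3 ← R3 + 94/179·R4.
R5 ← R5 + 181/179·R4.
R5 ← R5 / (824/371).
R1 ← R1 + 188/371·R5.
R2 ← R2 − 376/371·R5.
R3 ← R3 + 64/371·R5.
R4 ← R4 − 36/371·R5.
Reading off the reduced rows gives p = -5/3, q = 8/5, r = 1/3, s = -1, t = 2.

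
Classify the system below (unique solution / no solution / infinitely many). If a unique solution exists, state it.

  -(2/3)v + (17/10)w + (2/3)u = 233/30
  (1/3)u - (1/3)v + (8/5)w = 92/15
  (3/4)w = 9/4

infinitely many solutions

Row-reduce:
R1 ← R1 / (2/3).
R2 ← R2 − 1/3·R1.
R2 ← R2 / (3/4).
R1 ← R1 − 51/20·R2.
R3 ← R3 − 3/4·R2.
Rank is 2 with 3 unknowns, leaving v free.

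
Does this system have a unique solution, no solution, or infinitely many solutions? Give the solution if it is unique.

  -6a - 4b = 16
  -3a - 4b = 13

a = -1, b = -5/2

Row-reduce the augmented matrix:
R1 ← R1 / (-6).
R2 ← R2 + 3·R1.
R2 ← R2 / (-2).
R1 ← R1 − 2/3·R2.
Reading off the reduced rows gives a = -1, b = -5/2.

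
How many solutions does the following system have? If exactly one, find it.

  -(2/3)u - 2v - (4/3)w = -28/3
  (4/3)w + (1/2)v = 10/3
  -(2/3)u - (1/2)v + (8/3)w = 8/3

Row-reduce:
R1 ← R1 / (-2/3).
R3 ← R3 + 2/3·R1.
R2 ← R2 / (1/2).
R1 ← R1 − 3·R2.
R3 ← R3 − 3/2·R2.
Row 3 reduces to 0 = 2, a contradiction. The system is inconsistent.

no solution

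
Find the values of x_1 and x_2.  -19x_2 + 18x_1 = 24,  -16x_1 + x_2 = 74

Row-reduce the augmented matrix:
R1 ← R1 / (18).
R2 ← R2 + 16·R1.
R2 ← R2 / (-143/9).
R1 ← R1 + 19/18·R2.
Reading off the reduced rows gives x_1 = -5, x_2 = -6.

x_1 = -5, x_2 = -6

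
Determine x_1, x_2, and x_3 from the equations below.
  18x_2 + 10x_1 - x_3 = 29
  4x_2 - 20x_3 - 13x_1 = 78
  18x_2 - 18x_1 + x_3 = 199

x_1 = -6, x_2 = 5, x_3 = 1

Row-reduce the augmented matrix:
R1 ← R1 / (10).
R2 ← R2 + 13·R1.
R3 ← R3 + 18·R1.
R2 ← R2 / (137/5).
R1 ← R1 − 9/5·R2.
R3 ← R3 − 252/5·R2.
R3 ← R3 / (5258/137).
R1 ← R1 − 178/137·R3.
R2 ← R2 + 213/274·R3.
Reading off the reduced rows gives x_1 = -6, x_2 = 5, x_3 = 1.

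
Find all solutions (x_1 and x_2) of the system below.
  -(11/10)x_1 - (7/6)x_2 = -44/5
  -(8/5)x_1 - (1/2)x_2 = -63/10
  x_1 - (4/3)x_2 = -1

Row-reduce:
R1 ← R1 / (-11/10).
R2 ← R2 + 8/5·R1.
R3 ← R3 − 1·R1.
R2 ← R2 / (79/66).
R1 ← R1 − 35/33·R2.
R3 ← R3 + 79/33·R2.
Row 3 reduces to 0 = 4, a contradiction. The system is inconsistent.

no solution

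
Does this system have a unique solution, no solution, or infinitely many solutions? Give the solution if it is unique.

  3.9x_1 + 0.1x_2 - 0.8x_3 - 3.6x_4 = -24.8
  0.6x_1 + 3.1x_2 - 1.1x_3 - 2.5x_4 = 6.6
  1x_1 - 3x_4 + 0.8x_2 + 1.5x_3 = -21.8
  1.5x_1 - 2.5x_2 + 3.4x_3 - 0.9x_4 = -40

Row-reduce the augmented matrix:
R1 ← R1 / (39/10).
R2 ← R2 − 3/5·R1.
R3 ← R3 − 1·R1.
R4 ← R4 − 3/2·R1.
R2 ← R2 / (401/130).
R1 ← R1 − 1/39·R2.
R3 ← R3 − 151/195·R2.
R4 ← R4 + 33/13·R2.
R3 ← R3 / (7821/4010).
R1 ← R1 + 79/401·R3.
R2 ← R2 + 127/401·R3.
R4 ← R4 − 5822/2005·R3.
R4 ← R4 / (58555/46926).
R1 ← R1 + 317/297·R4.
R2 ← R2 + 20855/23463·R4.
R3 ← R3 + 19108/23463·R4.
Reading off the reduced rows gives x_1 = -4, x_2 = 4, x_3 = -6, x_4 = 4.

x_1 = -4, x_2 = 4, x_3 = -6, x_4 = 4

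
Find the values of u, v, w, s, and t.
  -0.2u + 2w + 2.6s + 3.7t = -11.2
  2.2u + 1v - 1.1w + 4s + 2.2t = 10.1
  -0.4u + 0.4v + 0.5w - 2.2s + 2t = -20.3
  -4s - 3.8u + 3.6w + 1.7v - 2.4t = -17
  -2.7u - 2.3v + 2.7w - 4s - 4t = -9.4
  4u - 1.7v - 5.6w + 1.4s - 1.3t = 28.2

Row-reduce the augmented matrix:
R1 ← R1 / (-1/5).
R2 ← R2 − 11/5·R1.
R3 ← R3 + 2/5·R1.
R4 ← R4 + 19/5·R1.
R5 ← R5 + 27/10·R1.
R6 ← R6 − 4·R1.
R3 ← R3 − 2/5·R2.
R4 ← R4 − 17/10·R2.
R5 ← R5 + 23/10·R2.
R6 ← R6 + 17/10·R2.
R3 ← R3 / (-593/50).
R1 ← R1 + 10·R3.
R2 ← R2 − 209/10·R3.
R4 ← R4 + 6993/100·R3.
R5 ← R5 − 2377/100·R3.
R6 ← R6 − 6993/100·R3.
R4 ← R4 / (34691/2965).
R1 ← R1 − 2511/593·R4.
R2 ← R2 + 2028/593·R4.
R3 ← R3 − 1022/593·R4.
R5 ← R5 + 30161/5930·R4.
R6 ← R6 + 34691/2965·R4.
R5 ← R5 / (-1658691/277528).
R1 ← R1 − 705683/138764·R5.
R2 ← R2 + 37575/69382·R5.
R3 ← R3 − 260849/69382·R5.
R4 ← R4 + 149551/138764·R5.
R6 reduces to 0 = 0, so the extra equation is consistent.
Reading off the reduced rows gives u = -3, v = 0, w = -5, s = 5, t = -4.

u = -3, v = 0, w = -5, s = 5, t = -4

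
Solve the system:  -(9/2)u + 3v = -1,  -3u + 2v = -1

Row-reduce:
R1 ← R1 / (-9/2).
R2 ← R2 + 3·R1.
Row 2 reduces to 0 = -1/3, a contradiction. The system is inconsistent.

no solution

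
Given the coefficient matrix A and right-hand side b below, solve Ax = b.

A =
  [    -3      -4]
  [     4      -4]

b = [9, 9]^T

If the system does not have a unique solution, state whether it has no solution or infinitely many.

Row-reduce the augmented matrix:
R1 ← R1 / (-3).
R2 ← R2 − 4·R1.
R2 ← R2 / (-28/3).
R1 ← R1 − 4/3·R2.
Reading off the reduced rows gives x_1 = 0, x_2 = -9/4.

x_1 = 0, x_2 = -9/4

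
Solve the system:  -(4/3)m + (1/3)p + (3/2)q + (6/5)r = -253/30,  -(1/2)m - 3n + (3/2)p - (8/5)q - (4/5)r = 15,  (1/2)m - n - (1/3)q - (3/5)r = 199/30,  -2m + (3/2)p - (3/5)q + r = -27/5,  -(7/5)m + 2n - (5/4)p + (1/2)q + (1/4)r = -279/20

Row-reduce:
R1 ← R1 / (-4/3).
R2 ← R2 + 1/2·R1.
R3 ← R3 − 1/2·R1.
R4 ← R4 + 2·R1.
R5 ← R5 + 7/5·R1.
R2 ← R2 / (-3).
R3 ← R3 + 1·R2.
R5 ← R5 − 2·R2.
R3 ← R3 / (-1/3).
R1 ← R1 + 1/4·R3.
R2 ← R2 + 11/24·R3.
R4 ← R4 − 1·R3.
R5 ← R5 + 41/60·R3.
Swap R4 and R5.
R4 ← R4 / (-5357/1200).
R1 ← R1 + 147/80·R4.
R2 ← R2 + 281/480·R4.
R3 ← R3 + 57/20·R4.
Row 5 reduces to 0 = -1/2, a contradiction. The system is inconsistent.

no solution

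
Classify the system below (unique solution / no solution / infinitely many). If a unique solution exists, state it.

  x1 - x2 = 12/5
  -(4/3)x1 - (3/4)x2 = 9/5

Row-reduce the augmented matrix:
R2 ← R2 + 4/3·R1.
R2 ← R2 / (-25/12).
R1 ← R1 + 1·R2.
Reading off the reduced rows gives x1 = 0, x2 = -12/5.

x1 = 0, x2 = -12/5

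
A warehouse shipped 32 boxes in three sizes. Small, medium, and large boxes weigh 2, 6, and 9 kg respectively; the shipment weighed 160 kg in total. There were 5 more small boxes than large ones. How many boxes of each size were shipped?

Let s = small boxes, m = medium boxes, l = large boxes.
  m + l + s = 32
  2s + 6m + 9l = 160
  s - l = 5
Row-reduce the augmented matrix:
R2 ← R2 − 2·R1.
R3 ← R3 − 1·R1.
R2 ← R2 / (4).
R1 ← R1 − 1·R2.
R3 ← R3 + 1·R2.
R3 ← R3 / (-1/4).
R1 ← R1 + 3/4·R3.
R2 ← R2 − 7/4·R3.
Reading off the reduced rows gives s = 17, m = 3, l = 12.

small boxes: 17, medium boxes: 3, large boxes: 12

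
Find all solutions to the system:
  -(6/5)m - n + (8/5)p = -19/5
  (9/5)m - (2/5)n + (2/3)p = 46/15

infinitely many solutions

Row-reduce:
R1 ← R1 / (-6/5).
R2 ← R2 − 9/5·R1.
R2 ← R2 / (-19/10).
R1 ← R1 − 5/6·R2.
Rank is 2 with 3 unknowns, leaving p free.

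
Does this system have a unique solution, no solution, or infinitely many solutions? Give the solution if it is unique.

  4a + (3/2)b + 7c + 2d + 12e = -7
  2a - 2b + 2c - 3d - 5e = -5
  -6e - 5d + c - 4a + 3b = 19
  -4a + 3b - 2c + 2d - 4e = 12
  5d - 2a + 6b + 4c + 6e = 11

Row-reduce:
R1 ← R1 / (4).
R2 ← R2 − 2·R1.
R3 ← R3 + 4·R1.
R4 ← R4 + 4·R1.
R5 ← R5 + 2·R1.
R2 ← R2 / (-11/4).
R1 ← R1 − 3/8·R2.
R3 ← R3 − 9/2·R2.
R4 ← R4 − 9/2·R2.
R5 ← R5 − 27/4·R2.
R3 ← R3 / (61/11).
R1 ← R1 − 17/11·R3.
R2 ← R2 − 6/11·R3.
R4 ← R4 − 28/11·R3.
R5 ← R5 − 42/11·R3.
R4 ← R4 / (112/61).
R1 ← R1 − 319/122·R4.
R2 ← R2 − 146/61·R4.
R3 ← R3 + 105/61·R4.
R5 ← R5 − 168/61·R4.
Rank is 4 with 5 unknowns, leaving e free.

infinitely many solutions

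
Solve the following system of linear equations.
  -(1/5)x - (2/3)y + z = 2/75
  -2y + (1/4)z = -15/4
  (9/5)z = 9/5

Row-reduce the augmented matrix:
R1 ← R1 / (-1/5).
R2 ← R2 / (-2).
R1 ← R1 − 10/3·R2.
R3 ← R3 / (9/5).
R1 ← R1 + 55/12·R3.
R2 ← R2 + 1/8·R3.
Reading off the reduced rows gives x = -9/5, y = 2, z = 1.

x = -9/5, y = 2, z = 1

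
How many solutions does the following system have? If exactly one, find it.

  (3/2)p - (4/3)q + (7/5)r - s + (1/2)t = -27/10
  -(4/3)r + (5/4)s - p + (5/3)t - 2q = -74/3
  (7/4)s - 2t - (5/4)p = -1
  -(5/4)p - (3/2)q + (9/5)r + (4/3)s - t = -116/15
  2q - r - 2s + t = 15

Row-reduce the augmented matrix:
R1 ← R1 / (3/2).
R2 ← R2 + 1·R1.
R3 ← R3 + 5/4·R1.
R4 ← R4 + 5/4·R1.
R2 ← R2 / (-26/9).
R1 ← R1 + 8/9·R2.
R3 ← R3 + 10/9·R2.
R4 ← R4 + 47/18·R2.
R5 ← R5 − 2·R2.
R3 ← R3 / (103/78).
R1 ← R1 − 206/195·R3.
R2 ← R2 − 9/65·R3.
R4 ← R4 − 649/195·R3.
R5 ← R5 + 83/65·R3.
R4 ← R4 / (-43807/24720).
R1 ← R1 + 7/5·R4.
R2 ← R2 + 1131/4120·R4.
R3 ← R3 − 54/103·R4.
R5 ← R5 + 1909/2060·R4.
R5 ← R5 / (-152501/87614).
R1 ← R1 + 52364/43807·R5.
R2 ← R2 + 43533/43807·R5.
R3 ← R3 + 64375/87614·R5.
R4 ← R4 + 87468/43807·R5.
Reading off the reduced rows gives p = 0, q = 6, r = 2, s = -4, t = -3.

p = 0, q = 6, r = 2, s = -4, t = -3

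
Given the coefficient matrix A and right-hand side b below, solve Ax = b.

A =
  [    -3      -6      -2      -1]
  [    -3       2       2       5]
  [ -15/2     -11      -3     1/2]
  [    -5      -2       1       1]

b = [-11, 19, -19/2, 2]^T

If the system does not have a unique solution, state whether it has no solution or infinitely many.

Row-reduce:
R1 ← R1 / (-3).
R2 ← R2 + 3·R1.
R3 ← R3 + 15/2·R1.
R4 ← R4 + 5·R1.
R2 ← R2 / (8).
R1 ← R1 − 2·R2.
R3 ← R3 − 4·R2.
R4 ← R4 − 8·R2.
Swap R3 and R4.
R3 ← R3 / (1/3).
R1 ← R1 + 1/3·R3.
R2 ← R2 − 1/2·R3.
Row 4 reduces to 0 = 3, a contradiction. The system is inconsistent.

no solution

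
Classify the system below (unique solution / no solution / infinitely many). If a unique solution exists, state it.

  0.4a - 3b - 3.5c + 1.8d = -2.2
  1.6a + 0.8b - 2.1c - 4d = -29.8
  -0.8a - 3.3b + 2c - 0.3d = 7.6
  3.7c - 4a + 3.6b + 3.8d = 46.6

Row-reduce the augmented matrix:
R1 ← R1 / (2/5).
R2 ← R2 − 8/5·R1.
R3 ← R3 + 4/5·R1.
R4 ← R4 + 4·R1.
R2 ← R2 / (64/5).
R1 ← R1 + 15/2·R2.
R3 ← R3 + 93/10·R2.
R4 ← R4 + 132/5·R2.
R3 ← R3 / (4667/1280).
R1 ← R1 + 455/256·R3.
R2 ← R2 − 119/128·R3.
R4 ← R4 + 1081/160·R3.
R4 ← R4 / (-239509/23335).
R1 ← R1 + 1587/359·R4.
R2 ← R2 − 1673/4667·R4.
R3 ← R3 + 6192/4667·R4.
Reading off the reduced rows gives a = -6, b = 0, c = 2, d = 4.

a = -6, b = 0, c = 2, d = 4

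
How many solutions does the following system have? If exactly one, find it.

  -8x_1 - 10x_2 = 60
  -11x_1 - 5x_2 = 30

Row-reduce the augmented matrix:
R1 ← R1 / (-8).
R2 ← R2 + 11·R1.
R2 ← R2 / (35/4).
R1 ← R1 − 5/4·R2.
Reading off the reduced rows gives x_1 = 0, x_2 = -6.

x_1 = 0, x_2 = -6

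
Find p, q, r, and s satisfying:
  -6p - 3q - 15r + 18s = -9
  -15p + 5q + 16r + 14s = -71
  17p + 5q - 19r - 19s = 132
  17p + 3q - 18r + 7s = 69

p = 1, q = 4, r = -3, s = -2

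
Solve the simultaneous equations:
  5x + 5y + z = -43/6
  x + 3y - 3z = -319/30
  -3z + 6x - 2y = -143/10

Row-reduce the augmented matrix:
R1 ← R1 / (5).
R2 ← R2 − 1·R1.
R3 ← R3 − 6·R1.
R2 ← R2 / (2).
R1 ← R1 − 1·R2.
R3 ← R3 + 8·R2.
R3 ← R3 / (-17).
R1 ← R1 − 9/5·R3.
R2 ← R2 + 8/5·R3.
Reading off the reduced rows gives x = -4/3, y = -3/5, z = 5/2.

x = -4/3, y = -3/5, z = 5/2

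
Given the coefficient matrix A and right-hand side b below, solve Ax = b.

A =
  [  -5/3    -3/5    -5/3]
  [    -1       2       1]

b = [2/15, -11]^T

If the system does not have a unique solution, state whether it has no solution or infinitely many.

infinitely many solutions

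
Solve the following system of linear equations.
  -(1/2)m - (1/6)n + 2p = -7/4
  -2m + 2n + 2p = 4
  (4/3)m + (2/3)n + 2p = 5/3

m = 1/2, n = 3, p = -1/2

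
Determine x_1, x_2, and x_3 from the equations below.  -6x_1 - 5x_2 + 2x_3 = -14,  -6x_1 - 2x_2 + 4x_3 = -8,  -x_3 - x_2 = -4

Row-reduce the augmented matrix:
R1 ← R1 / (-6).
R2 ← R2 + 6·R1.
R2 ← R2 / (3).
R1 ← R1 − 5/6·R2.
R3 ← R3 + 1·R2.
R3 ← R3 / (-1/3).
R1 ← R1 + 8/9·R3.
R2 ← R2 − 2/3·R3.
Reading off the reduced rows gives x_1 = 6, x_2 = -2, x_3 = 6.

x_1 = 6, x_2 = -2, x_3 = 6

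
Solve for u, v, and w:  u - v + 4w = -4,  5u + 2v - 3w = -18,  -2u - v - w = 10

u = -3, v = -3, w = -1

Row-reduce the augmented matrix:
R2 ← R2 − 5·R1.
R3 ← R3 + 2·R1.
R2 ← R2 / (7).
R1 ← R1 + 1·R2.
R3 ← R3 + 3·R2.
R3 ← R3 / (-20/7).
R1 ← R1 − 5/7·R3.
R2 ← R2 + 23/7·R3.
Reading off the reduced rows gives u = -3, v = -3, w = -1.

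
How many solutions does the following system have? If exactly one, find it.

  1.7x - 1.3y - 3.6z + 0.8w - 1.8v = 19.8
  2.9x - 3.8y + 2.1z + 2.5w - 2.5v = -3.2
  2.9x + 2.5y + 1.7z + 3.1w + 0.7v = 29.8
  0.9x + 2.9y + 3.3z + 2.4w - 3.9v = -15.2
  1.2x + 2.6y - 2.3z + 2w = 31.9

x = 6, y = 2, z = -5, w = 4, v = 5

Row-reduce the augmented matrix:
R1 ← R1 / (17/10).
R2 ← R2 − 29/10·R1.
R3 ← R3 − 29/10·R1.
R4 ← R4 − 9/10·R1.
R5 ← R5 − 6/5·R1.
R2 ← R2 / (-269/170).
R1 ← R1 + 13/17·R2.
R3 ← R3 − 401/85·R2.
R4 ← R4 − 61/17·R2.
R5 ← R5 − 299/85·R2.
R3 ← R3 / (87187/2690).
R1 ← R1 + 1641/269·R3.
R2 ← R2 + 1401/269·R3.
R4 ← R4 − 12855/538·R3.
R5 ← R5 − 49931/2690·R3.
R4 ← R4 / (676891/871870).
R1 ← R1 − 77214/87187·R4.
R2 ← R2 − 9178/87187·R4.
R3 ← R3 − 13773/87187·R4.
R5 ← R5 − 895323/871870·R4.
R5 ← R5 / (46892211/6768910).
R1 ← R1 − 4184894/676891·R5.
R2 ← R2 − 873024/676891·R5.
R3 ← R3 − 897541/676891·R5.
R4 ← R4 + 4958306/676891·R5.
Reading off the reduced rows gives x = 6, y = 2, z = -5, w = 4, v = 5.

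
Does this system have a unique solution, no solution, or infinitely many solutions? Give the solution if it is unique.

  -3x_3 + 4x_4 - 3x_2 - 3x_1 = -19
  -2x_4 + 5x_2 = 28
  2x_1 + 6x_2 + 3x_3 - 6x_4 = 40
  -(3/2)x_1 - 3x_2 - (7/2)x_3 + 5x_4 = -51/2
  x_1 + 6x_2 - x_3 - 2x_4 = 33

Row-reduce:
R1 ← R1 / (-3).
R3 ← R3 − 2·R1.
R4 ← R4 + 3/2·R1.
R5 ← R5 − 1·R1.
R2 ← R2 / (5).
R1 ← R1 − 1·R2.
R3 ← R3 − 4·R2.
R4 ← R4 + 3/2·R2.
R5 ← R5 − 5·R2.
R1 ← R1 − 1·R3.
R4 ← R4 + 2·R3.
R5 ← R5 + 2·R3.
R4 ← R4 / (-16/15).
R1 ← R1 − 4/5·R4.
R2 ← R2 + 2/5·R4.
R3 ← R3 + 26/15·R4.
R5 ← R5 + 32/15·R4.
Row 5 reduces to 0 = 4, a contradiction. The system is inconsistent.

no solution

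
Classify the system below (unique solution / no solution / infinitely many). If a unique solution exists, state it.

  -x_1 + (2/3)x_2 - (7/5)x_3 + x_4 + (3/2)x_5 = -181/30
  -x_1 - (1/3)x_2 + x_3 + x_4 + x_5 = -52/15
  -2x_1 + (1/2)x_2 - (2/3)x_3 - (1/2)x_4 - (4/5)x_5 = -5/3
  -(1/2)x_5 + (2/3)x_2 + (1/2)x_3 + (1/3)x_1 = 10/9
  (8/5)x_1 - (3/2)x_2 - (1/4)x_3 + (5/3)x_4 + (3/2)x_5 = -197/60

x_1 = 4/3, x_2 = 0, x_3 = 1, x_4 = -14/5, x_5 = -1/3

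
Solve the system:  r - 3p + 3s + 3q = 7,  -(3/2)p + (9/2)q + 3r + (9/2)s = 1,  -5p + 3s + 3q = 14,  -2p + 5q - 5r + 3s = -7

no solution

Row-reduce:
R1 ← R1 / (-3).
R2 ← R2 + 3/2·R1.
R3 ← R3 + 5·R1.
R4 ← R4 + 2·R1.
R2 ← R2 / (3).
R1 ← R1 + 1·R2.
R3 ← R3 + 2·R2.
R4 ← R4 − 3·R2.
Swap R3 and R4.
R3 ← R3 / (-49/6).
R1 ← R1 − 1/2·R3.
R2 ← R2 − 5/6·R3.
Row 4 reduces to 0 = 2/3, a contradiction. The system is inconsistent.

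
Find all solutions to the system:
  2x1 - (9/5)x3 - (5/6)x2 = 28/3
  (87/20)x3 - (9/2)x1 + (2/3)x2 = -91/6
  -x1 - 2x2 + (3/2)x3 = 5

Row-reduce:
R1 ← R1 / (2).
R2 ← R2 + 9/2·R1.
R3 ← R3 + 1·R1.
R2 ← R2 / (-29/24).
R1 ← R1 + 5/12·R2.
R3 ← R3 + 29/12·R2.
Row 3 reduces to 0 = -2, a contradiction. The system is inconsistent.

no solution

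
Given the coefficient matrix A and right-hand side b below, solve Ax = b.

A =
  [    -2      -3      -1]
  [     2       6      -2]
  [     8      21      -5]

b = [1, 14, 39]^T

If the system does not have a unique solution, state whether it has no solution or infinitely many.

no solution

Row-reduce:
R1 ← R1 / (-2).
R2 ← R2 − 2·R1.
R3 ← R3 − 8·R1.
R2 ← R2 / (3).
R1 ← R1 − 3/2·R2.
R3 ← R3 − 9·R2.
Row 3 reduces to 0 = -2, a contradiction. The system is inconsistent.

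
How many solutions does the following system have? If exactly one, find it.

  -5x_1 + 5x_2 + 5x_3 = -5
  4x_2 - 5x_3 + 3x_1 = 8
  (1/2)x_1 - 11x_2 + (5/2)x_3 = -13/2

Row-reduce:
R1 ← R1 / (-5).
R2 ← R2 − 3·R1.
R3 ← R3 − 1/2·R1.
R2 ← R2 / (7).
R1 ← R1 + 1·R2.
R3 ← R3 + 21/2·R2.
Row 3 reduces to 0 = 1/2, a contradiction. The system is inconsistent.

no solution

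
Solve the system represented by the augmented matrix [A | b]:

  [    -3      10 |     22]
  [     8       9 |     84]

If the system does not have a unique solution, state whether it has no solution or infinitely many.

Row-reduce the augmented matrix:
R1 ← R1 / (-3).
R2 ← R2 − 8·R1.
R2 ← R2 / (107/3).
R1 ← R1 + 10/3·R2.
Reading off the reduced rows gives x_1 = 6, x_2 = 4.

x_1 = 6, x_2 = 4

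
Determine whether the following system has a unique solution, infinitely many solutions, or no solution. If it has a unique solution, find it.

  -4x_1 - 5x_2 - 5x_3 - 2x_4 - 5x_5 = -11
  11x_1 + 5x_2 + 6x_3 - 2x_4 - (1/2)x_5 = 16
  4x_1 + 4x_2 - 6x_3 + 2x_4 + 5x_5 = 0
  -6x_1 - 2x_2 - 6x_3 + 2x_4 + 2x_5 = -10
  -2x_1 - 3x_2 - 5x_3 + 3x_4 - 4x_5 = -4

no solution

Row-reduce:
R1 ← R1 / (-4).
R2 ← R2 − 11·R1.
R3 ← R3 − 4·R1.
R4 ← R4 + 6·R1.
R5 ← R5 + 2·R1.
R2 ← R2 / (-35/4).
R1 ← R1 − 5/4·R2.
R3 ← R3 + 1·R2.
R4 ← R4 − 11/2·R2.
R5 ← R5 + 1/2·R2.
R3 ← R3 / (-354/35).
R1 ← R1 − 1/7·R3.
R2 ← R2 − 31/35·R3.
R4 ← R4 + 118/35·R3.
R5 ← R5 + 72/35·R3.
Swap R4 and R5.
R4 ← R4 / (251/59).
R1 ← R1 + 33/59·R4.
R2 ← R2 − 55/59·R4.
R3 ← R3 + 5/59·R4.
Row 5 reduces to 0 = 2/3, a contradiction. The system is inconsistent.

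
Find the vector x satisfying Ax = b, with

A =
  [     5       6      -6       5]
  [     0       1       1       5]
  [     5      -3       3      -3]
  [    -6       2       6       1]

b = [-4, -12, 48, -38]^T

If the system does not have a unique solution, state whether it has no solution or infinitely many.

Row-reduce the augmented matrix:
R1 ← R1 / (5).
R3 ← R3 − 5·R1.
R4 ← R4 + 6·R1.
R1 ← R1 − 6/5·R2.
R3 ← R3 + 9·R2.
R4 ← R4 − 46/5·R2.
R3 ← R3 / (18).
R1 ← R1 + 12/5·R3.
R2 ← R2 − 1·R3.
R4 ← R4 + 52/5·R3.
R4 ← R4 / (-793/45).
R1 ← R1 + 1/15·R4.
R2 ← R2 − 53/18·R4.
R3 ← R3 − 37/18·R4.
Reading off the reduced rows gives x_1 = 6, x_2 = -3, x_3 = 1, x_4 = -2.

x_1 = 6, x_2 = -3, x_3 = 1, x_4 = -2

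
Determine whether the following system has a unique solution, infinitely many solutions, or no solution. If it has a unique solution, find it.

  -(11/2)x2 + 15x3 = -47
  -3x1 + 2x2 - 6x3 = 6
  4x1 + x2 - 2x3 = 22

no solution

Row-reduce:
Swap R1 and R2.
R1 ← R1 / (-3).
R3 ← R3 − 4·R1.
R2 ← R2 / (-11/2).
R1 ← R1 + 2/3·R2.
R3 ← R3 − 11/3·R2.
Row 3 reduces to 0 = -4/3, a contradiction. The system is inconsistent.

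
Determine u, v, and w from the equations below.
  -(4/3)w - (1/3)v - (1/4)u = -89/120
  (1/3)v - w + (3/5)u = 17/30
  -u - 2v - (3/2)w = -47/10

u = -1/2, v = 13/5, w = 0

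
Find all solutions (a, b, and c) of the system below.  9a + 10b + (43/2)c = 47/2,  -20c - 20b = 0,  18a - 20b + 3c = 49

Row-reduce:
R1 ← R1 / (9).
R3 ← R3 − 18·R1.
R2 ← R2 / (-20).
R1 ← R1 − 10/9·R2.
R3 ← R3 + 40·R2.
Row 3 reduces to 0 = 2, a contradiction. The system is inconsistent.

no solution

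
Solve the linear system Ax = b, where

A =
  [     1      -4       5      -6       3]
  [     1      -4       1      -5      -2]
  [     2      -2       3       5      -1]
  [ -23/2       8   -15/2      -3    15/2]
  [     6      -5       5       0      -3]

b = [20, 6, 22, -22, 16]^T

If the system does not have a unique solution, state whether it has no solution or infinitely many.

infinitely many solutions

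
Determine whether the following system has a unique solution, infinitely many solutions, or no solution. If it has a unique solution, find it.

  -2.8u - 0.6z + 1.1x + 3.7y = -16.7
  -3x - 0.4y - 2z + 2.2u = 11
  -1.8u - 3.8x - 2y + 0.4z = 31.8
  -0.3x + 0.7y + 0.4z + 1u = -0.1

x = -6, y = -3, z = 3, u = -1

Row-reduce the augmented matrix:
R1 ← R1 / (11/10).
R2 ← R2 + 3·R1.
R3 ← R3 + 19/5·R1.
R4 ← R4 + 3/10·R1.
R2 ← R2 / (533/55).
R1 ← R1 − 37/11·R2.
R3 ← R3 − 593/55·R2.
R4 ← R4 − 94/55·R2.
R3 ← R3 / (6324/2665).
R1 ← R1 − 382/533·R3.
R2 ← R2 + 200/533·R3.
R4 ← R4 − 2339/2665·R3.
R4 ← R4 / (25307/7905).
R1 ← R1 − 1549/1581·R4.
R2 ← R2 + 2243/1581·R4.
R3 ← R3 + 3614/1581·R4.
Reading off the reduced rows gives x = -6, y = -3, z = 3, u = -1.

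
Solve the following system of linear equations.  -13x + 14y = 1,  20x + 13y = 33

x = 1, y = 1

Row-reduce the augmented matrix:
R1 ← R1 / (-13).
R2 ← R2 − 20·R1.
R2 ← R2 / (449/13).
R1 ← R1 + 14/13·R2.
Reading off the reduced rows gives x = 1, y = 1.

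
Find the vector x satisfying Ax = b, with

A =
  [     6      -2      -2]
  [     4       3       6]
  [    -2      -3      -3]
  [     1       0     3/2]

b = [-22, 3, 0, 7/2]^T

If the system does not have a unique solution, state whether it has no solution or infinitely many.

Row-reduce:
R1 ← R1 / (6).
R2 ← R2 − 4·R1.
R3 ← R3 + 2·R1.
R4 ← R4 − 1·R1.
R2 ← R2 / (13/3).
R1 ← R1 + 1/3·R2.
R3 ← R3 + 11/3·R2.
R4 ← R4 − 1/3·R2.
R3 ← R3 / (33/13).
R1 ← R1 − 3/13·R3.
R2 ← R2 − 22/13·R3.
R4 ← R4 − 33/26·R3.
Row 4 reduces to 0 = 2, a contradiction. The system is inconsistent.

no solution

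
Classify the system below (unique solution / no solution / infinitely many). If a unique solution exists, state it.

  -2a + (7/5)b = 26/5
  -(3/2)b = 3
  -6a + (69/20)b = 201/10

Row-reduce:
R1 ← R1 / (-2).
R3 ← R3 + 6·R1.
R2 ← R2 / (-3/2).
R1 ← R1 + 7/10·R2.
R3 ← R3 + 3/4·R2.
Row 3 reduces to 0 = 3, a contradiction. The system is inconsistent.

no solution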